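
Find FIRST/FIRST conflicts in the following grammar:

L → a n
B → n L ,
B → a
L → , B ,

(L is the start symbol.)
No FIRST/FIRST conflicts.

Productions for L:
  L → a n: FIRST = { 'a' }
  L → , B ,: FIRST = { ',' }
Productions for B:
  B → n L ,: FIRST = { 'n' }
  B → a: FIRST = { 'a' }

All alternatives of each non-terminal have pairwise disjoint FIRST sets.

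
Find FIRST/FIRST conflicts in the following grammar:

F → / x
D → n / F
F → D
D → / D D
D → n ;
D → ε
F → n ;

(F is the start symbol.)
Yes. F → '/' x / F → D on { '/' }; F → D / F → n ';' on { 'n' }; D → n '/' F / D → n ';' on { 'n' }

FIRST sets of the non-terminals at (or reachable through a nullable prefix from) the front of some alternative:
  FIRST(D) = { '/', 'n', ε }

Productions for F:
  F → / x: FIRST = { '/' }
  F → D: FIRST = { '/', 'n', ε }
  F → n ;: FIRST = { 'n' }
Productions for D:
  D → n / F: FIRST = { 'n' }
  D → / D D: FIRST = { '/' }
  D → n ;: FIRST = { 'n' }
  D → ε: FIRST = { ε }

Conflict for F: F → / x and F → D
  Overlap: { '/' }
Conflict for F: F → D and F → n ;
  Overlap: { 'n' }
Conflict for D: D → n / F and D → n ;
  Overlap: { 'n' }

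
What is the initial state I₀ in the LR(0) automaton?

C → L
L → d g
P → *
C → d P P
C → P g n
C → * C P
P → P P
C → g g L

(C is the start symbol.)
First, augment the grammar with C' → C
I₀ = CLOSURE({ [C' → . C] }):
  [C' → . C] has the dot before C: add [C → . L], [C → . d P P], [C → . P g n], [C → . * C P], [C → . g g L]
  [C → . L] has the dot before L: add [L → . d g]
  [C → . P g n] has the dot before P: add [P → . *], [P → . P P]
No further items can be added.

I₀ = { [C → . * C P], [C → . L], [C → . P g n], [C → . d P P], [C → . g g L], [C' → . C], [L → . d g], [P → . *], [P → . P P] }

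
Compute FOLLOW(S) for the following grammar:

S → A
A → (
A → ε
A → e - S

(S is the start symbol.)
To compute FOLLOW(S), find every occurrence of S on a right-hand side N → α S β: add FIRST(β) \ {ε}, and if β is empty or nullable also add FOLLOW(N). Iterate to a fixed point.

S is the start symbol, so $ ∈ FOLLOW(S).
In A → e - S: S is at the end, add FOLLOW(A)

The FOLLOW sets referred to above (computed the same way, to a fixed point):
  FOLLOW(A) = { $ }

Taking the union: FOLLOW(S) = { $ }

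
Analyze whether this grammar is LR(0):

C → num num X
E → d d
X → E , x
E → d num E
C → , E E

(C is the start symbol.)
Augment with C' → C and build the canonical LR(0) collection (I0 = CLOSURE({[C' → . C]}), then GOTO on every symbol after a dot until no new states appear). It has 15 states:
  I0: { [C → . , E E], [C → . num num X], [C' → . C] }  — shift
  I1: { [C → , . E E], [E → . d d], [E → . d num E] }  — shift
  I2: { [C' → C .] }  — accept
  I3: { [C → num . num X] }  — shift
  I4: { [C → num num . X], [E → . d d], [E → . d num E], [X → . E , x] }  — shift
  I5: { [X → E . , x] }  — shift
  I6: { [C → num num X .] }  — reduce
  I7: { [E → d . d], [E → d . num E] }  — shift
  I8: { [E → d d .] }  — reduce
  I9: { [E → . d d], [E → . d num E], [E → d num . E] }  — shift
  I10: { [E → d num E .] }  — reduce
  I11: { [X → E , . x] }  — shift
  I12: { [X → E , x .] }  — reduce
  I13: { [C → , E . E], [E → . d d], [E → . d num E] }  — shift
  I14: { [C → , E E .] }  — reduce

Every state is either a pure shift/goto state or contains exactly one complete item and nothing to shift — no conflicts. The grammar is LR(0).

Answer: Yes, the grammar is LR(0)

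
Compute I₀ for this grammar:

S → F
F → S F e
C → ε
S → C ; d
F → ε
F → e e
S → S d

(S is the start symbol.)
{ [C → .], [F → . S F e], [F → . e e], [F → .], [S → . C ; d], [S → . F], [S → . S d], [S' → . S] }

First, augment the grammar with S' → S
I₀ = CLOSURE({ [S' → . S] }):
  [S' → . S] has the dot before S: add [S → . F], [S → . C ; d], [S → . S d]
  [S → . F] has the dot before F: add [F → . S F e], [F → .], [F → . e e]
  [S → . C ; d] has the dot before C: add [C → .]
No further items can be added.

I₀ = { [C → .], [F → . S F e], [F → . e e], [F → .], [S → . C ; d], [S → . F], [S → . S d], [S' → . S] }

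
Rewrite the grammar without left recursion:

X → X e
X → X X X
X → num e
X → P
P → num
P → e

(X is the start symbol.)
X is directly left-recursive. The standard transformation for
  A → A α₁ | ... | A α_m | β₁ | ... | β_n
is
  A  → β₁ A' | ... | β_n A'
  A' → α₁ A' | ... | α_m A' | ε

X → num e becomes X → num e X'
X → P becomes X → P X'
X → X e becomes X' → e X'
X → X X X becomes X' → X X X'
Add X' → ε

Productions for other non-terminals are unchanged:
  P → num
  P → e

Resulting grammar:
X → num e X'
X → P X'
X' → e X'
X' → X X X'
X' → ε
P → num
P → e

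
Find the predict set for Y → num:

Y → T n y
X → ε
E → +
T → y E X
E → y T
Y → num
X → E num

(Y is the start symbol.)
{ 'num' }

PREDICT(Y → num) = (FIRST(RHS) \ {ε}) ∪ (FOLLOW(Y) if ε ∈ FIRST(RHS), i.e. RHS ⇒* ε)
FIRST(num) = { 'num' }
ε ∉ FIRST(num), so FOLLOW(Y) is not added.
PREDICT(Y → num) = { 'num' }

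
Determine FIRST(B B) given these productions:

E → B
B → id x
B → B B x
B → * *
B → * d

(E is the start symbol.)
FIRST sets of the non-terminals involved (from the grammar, by fixed-point iteration):
  FIRST(B) = { '*', 'id' }

To compute FIRST(B B), process the symbols left to right:
Symbol B is a non-terminal. Add FIRST(B) \ {ε} = { '*', 'id' }
B is not nullable (ε ∉ FIRST(B)), so stop here.
FIRST(B B) = { '*', 'id' }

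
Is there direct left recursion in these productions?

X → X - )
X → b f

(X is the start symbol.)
X → X - ): LEFT RECURSIVE (starts with X)
X → b f: starts with b

The grammar has direct left recursion on: X.

Answer: Yes, X is left-recursive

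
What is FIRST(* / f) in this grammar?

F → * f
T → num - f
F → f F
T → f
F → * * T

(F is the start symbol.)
{ '*' }

To compute FIRST(* / f), process the symbols left to right:
Symbol * is a terminal. Add '*' and stop.
FIRST(* / f) = { '*' }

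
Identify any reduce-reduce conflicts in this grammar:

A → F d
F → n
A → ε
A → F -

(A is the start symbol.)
No reduce-reduce conflicts

Augment with A' → A and build the canonical LR(0) collection (I0 = CLOSURE({[A' → . A]}), then GOTO on every symbol after a dot until no new states appear). It has 6 states:
  I0: { [A → . F -], [A → . F d], [A → .], [A' → . A], [F → . n] }  — shift, reduce
  I1: { [A' → A .] }  — accept
  I2: { [A → F . -], [A → F . d] }  — shift
  I3: { [F → n .] }  — reduce
  I4: { [A → F - .] }  — reduce
  I5: { [A → F d .] }  — reduce

No state contains more than one complete item.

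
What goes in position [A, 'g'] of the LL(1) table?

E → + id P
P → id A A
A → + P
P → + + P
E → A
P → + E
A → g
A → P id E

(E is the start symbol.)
To find M[A, 'g'], we find productions for A where 'g' is in the predict set (PREDICT(N → α) = (FIRST(α) \ {ε}) ∪ (FOLLOW(N) if α ⇒* ε)).

Relevant sets:
  FIRST(P) = { '+', 'id' }

A → + P: PREDICT = { '+' }
A → g: PREDICT = { 'g' }
  'g' is in predict set, so this production goes in M[A, 'g']
A → P id E: PREDICT = { '+', 'id' }

M[A, 'g'] = A → g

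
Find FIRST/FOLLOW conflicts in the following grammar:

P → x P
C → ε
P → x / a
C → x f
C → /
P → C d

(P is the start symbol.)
No FIRST/FOLLOW conflicts.

Nullable non-terminals: C.

C: nullable alternative(s) C → ε; FOLLOW(C) = { 'd' }
  C → ε: FIRST \ {ε} = { } — this is the only nullable alternative, skip
  C → x f: FIRST \ {ε} = { 'x' } — disjoint from FOLLOW(C)
  C → /: FIRST \ {ε} = { '/' } — disjoint from FOLLOW(C)

P has no nullable alternative, so no FIRST/FOLLOW check is needed there.

No FIRST/FOLLOW conflicts found.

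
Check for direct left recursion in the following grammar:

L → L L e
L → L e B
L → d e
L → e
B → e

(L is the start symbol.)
Yes, L is left-recursive

Direct left recursion occurs when N → N α for some non-terminal N (the right-hand side begins with the left-hand side itself).

L → L L e: LEFT RECURSIVE (starts with L)
L → L e B: LEFT RECURSIVE (starts with L)
L → d e: starts with d
L → e: starts with e
B → e: starts with e

The grammar has direct left recursion on: L.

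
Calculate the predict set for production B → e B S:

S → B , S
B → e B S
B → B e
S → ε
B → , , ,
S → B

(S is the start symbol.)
PREDICT(B → e B S) = (FIRST(RHS) \ {ε}) ∪ (FOLLOW(B) if ε ∈ FIRST(RHS), i.e. RHS ⇒* ε)
FIRST(e B S) = { 'e' }
ε ∉ FIRST(e B S), so FOLLOW(B) is not added.
PREDICT(B → e B S) = { 'e' }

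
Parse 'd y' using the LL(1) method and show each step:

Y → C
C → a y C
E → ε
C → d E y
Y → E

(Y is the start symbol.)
LL(1) parsing maintains a stack (initially the start symbol over $) and the input. At each step: if the stack top is a terminal, match it against the current input token; if it is a non-terminal N, replace it with the RHS of M[N, lookahead] (the unique production whose predict set contains the lookahead).

Stack is shown with the top on the left.

Stack    Input  Action
----------------------
Y $      d y $  output Y → C
C $      d y $  output C → d E y
d E y $  d y $  match 'd'
E y $    y $    output E → ε
y $      y $    match 'y'
$        $      accept

The string is accepted.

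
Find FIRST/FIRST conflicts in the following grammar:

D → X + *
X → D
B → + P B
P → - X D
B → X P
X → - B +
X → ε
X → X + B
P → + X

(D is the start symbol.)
Yes. X → D / X → '-' B '+' on { '-' }; X → D / X → X '+' B on { '+', '-' }; X → '-' B '+' / X → X '+' B on { '-' }; B → '+' P B / B → X P on { '+' }

A FIRST/FIRST conflict occurs when two productions N → α and N → β for the same non-terminal have FIRST(α) ∩ FIRST(β) ≠ ∅ (with ε ∈ FIRST of a nullable right-hand side, so two nullable alternatives also conflict).

FIRST sets of the non-terminals at (or reachable through a nullable prefix from) the front of some alternative:
  FIRST(D) = { '+', '-' }
  FIRST(X) = { '+', '-', ε }
  FIRST(P) = { '+', '-' }

Productions for X:
  X → D: FIRST = { '+', '-' }
  X → - B +: FIRST = { '-' }
  X → ε: FIRST = { ε }
  X → X + B: FIRST = { '+', '-' }
Productions for B:
  B → + P B: FIRST = { '+' }
  B → X P: FIRST = { '+', '-' }
Productions for P:
  P → - X D: FIRST = { '-' }
  P → + X: FIRST = { '+' }
D has only one production, so no FIRST/FIRST conflict is possible there.

Conflict for X: X → D and X → - B +
  Overlap: { '-' }
Conflict for X: X → D and X → X + B
  Overlap: { '+', '-' }
Conflict for X: X → - B + and X → X + B
  Overlap: { '-' }
Conflict for B: B → + P B and B → X P
  Overlap: { '+' }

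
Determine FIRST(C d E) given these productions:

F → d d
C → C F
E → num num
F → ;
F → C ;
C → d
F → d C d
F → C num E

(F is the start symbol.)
{ 'd' }

FIRST sets of the non-terminals involved (from the grammar, by fixed-point iteration):
  FIRST(C) = { 'd' }

To compute FIRST(C d E), process the symbols left to right:
Symbol C is a non-terminal. Add FIRST(C) \ {ε} = { 'd' }
C is not nullable (ε ∉ FIRST(C)), so stop here.
FIRST(C d E) = { 'd' }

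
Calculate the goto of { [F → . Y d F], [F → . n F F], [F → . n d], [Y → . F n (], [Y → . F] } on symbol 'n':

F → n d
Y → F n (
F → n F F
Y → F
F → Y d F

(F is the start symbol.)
GOTO(I, 'n') = CLOSURE({ [A → αX.β] : [A → α.Xβ] ∈ I, X = 'n' })

Items with dot before 'n', with the dot advanced:
  [F → . n F F] → [F → n . F F]
  [F → . n d] → [F → n . d]
Closure of the advanced items:
  [F → n . F F] has the dot before F: add [F → . n d], [F → . n F F], [F → . Y d F]
  [F → . Y d F] has the dot before Y: add [Y → . F n (], [Y → . F]

GOTO = { [F → . Y d F], [F → . n F F], [F → . n d], [F → n . F F], [F → n . d], [Y → . F n (], [Y → . F] }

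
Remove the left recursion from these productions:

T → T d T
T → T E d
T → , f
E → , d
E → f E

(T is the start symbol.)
T is directly left-recursive. The standard transformation for
  A → A α₁ | ... | A α_m | β₁ | ... | β_n
is
  A  → β₁ A' | ... | β_n A'
  A' → α₁ A' | ... | α_m A' | ε

T → , f becomes T → , f T'
T → T d T becomes T' → d T T'
T → T E d becomes T' → E d T'
Add T' → ε

Productions for other non-terminals are unchanged:
  E → , d
  E → f E

Resulting grammar:
T → , f T'
T' → d T T'
T' → E d T'
T' → ε
E → , d
E → f E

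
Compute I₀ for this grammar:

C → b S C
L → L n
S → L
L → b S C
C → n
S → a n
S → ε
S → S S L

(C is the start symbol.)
{ [C → . b S C], [C → . n], [C' → . C] }

First, augment the grammar with C' → C
I₀ = CLOSURE({ [C' → . C] }):
  [C' → . C] has the dot before C: add [C → . b S C], [C → . n]
No further items can be added.

I₀ = { [C → . b S C], [C → . n], [C' → . C] }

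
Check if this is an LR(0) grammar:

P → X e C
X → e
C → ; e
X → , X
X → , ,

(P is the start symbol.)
Augment with P' → P and build the canonical LR(0) collection (I0 = CLOSURE({[P' → . P]}), then GOTO on every symbol after a dot until no new states appear). It has 11 states:
  I0: { [P → . X e C], [P' → . P], [X → . , ,], [X → . , X], [X → . e] }  — shift
  I1: { [X → , . ,], [X → , . X], [X → . , ,], [X → . , X], [X → . e] }  — shift
  I2: { [P' → P .] }  — accept
  I3: { [P → X . e C] }  — shift
  I4: { [X → e .] }  — reduce
  I5: { [C → . ; e], [P → X e . C] }  — shift
  I6: { [C → ; . e] }  — shift
  I7: { [P → X e C .] }  — reduce
  I8: { [C → ; e .] }  — reduce
  I9: { [X → , , .], [X → , . ,], [X → , . X], [X → . , ,], [X → . , X], [X → . e] }  — shift, reduce
  I10: { [X → , X .] }  — reduce

Conflict in state I9:
  Shift-reduce conflict between [X → , , .] and [X → . , ,]
So the grammar is NOT LR(0).

Answer: No. Shift-reduce conflict between [X → , , .] and [X → . , ,]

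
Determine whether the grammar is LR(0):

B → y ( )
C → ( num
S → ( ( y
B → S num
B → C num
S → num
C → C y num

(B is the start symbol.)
A grammar is LR(0) if no state in the canonical LR(0) collection has:
  - both a shift item (dot before a terminal) and a complete item (shift-reduce conflict), or
  - two or more complete items (reduce-reduce conflict; the accept item [B' → B .] counts as a complete item here).

Augment with B' → B and build the canonical LR(0) collection (I0 = CLOSURE({[B' → . B]}), then GOTO on every symbol after a dot until no new states appear). It has 16 states:
  I0: { [B → . C num], [B → . S num], [B → . y ( )], [B' → . B], [C → . ( num], [C → . C y num], [S → . ( ( y], [S → . num] }  — shift
  I1: { [C → ( . num], [S → ( . ( y] }  — shift
  I2: { [B' → B .] }  — accept
  I3: { [B → C . num], [C → C . y num] }  — shift
  I4: { [B → S . num] }  — shift
  I5: { [S → num .] }  — reduce
  I6: { [B → y . ( )] }  — shift
  I7: { [B → y ( . )] }  — shift
  I8: { [B → y ( ) .] }  — reduce
  I9: { [B → S num .] }  — reduce
  I10: { [B → C num .] }  — reduce
  I11: { [C → C y . num] }  — shift
  I12: { [C → C y num .] }  — reduce
  I13: { [S → ( ( . y] }  — shift
  I14: { [C → ( num .] }  — reduce
  I15: { [S → ( ( y .] }  — reduce

Every state is either a pure shift/goto state or contains exactly one complete item and nothing to shift — no conflicts. The grammar is LR(0).

Answer: Yes, the grammar is LR(0)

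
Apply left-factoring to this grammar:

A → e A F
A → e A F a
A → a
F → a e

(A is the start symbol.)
Left-factoring transforms A → αβ₁ | αβ₂ into A → αA' and A' → β₁ | β₂
(α is the longest common prefix among the alternatives). Repeat until
no nonterminal has two alternatives with a common prefix.

Round 1: A has alternatives sharing prefix 'e A F'. Introduce A': A → e A F A'
  Add: A' → ε
  Add: A' → a

No remaining common prefixes — done.

Resulting grammar:
A → e A F A'
A' → ε
A' → a
A → a
F → a e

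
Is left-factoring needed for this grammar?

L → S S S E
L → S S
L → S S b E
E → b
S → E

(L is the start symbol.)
Yes, L has productions with common prefix 'S S'

Left-factoring is needed when two productions for the same non-terminal
share a common prefix on the right-hand side.

Productions for L:
  L → S S S E
  L → S S
  L → S S b E

Found common prefix 'S S' in productions for L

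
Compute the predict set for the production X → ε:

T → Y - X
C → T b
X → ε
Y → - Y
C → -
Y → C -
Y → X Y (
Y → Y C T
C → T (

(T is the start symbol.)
PREDICT(X → ε) = (FIRST(RHS) \ {ε}) ∪ (FOLLOW(X) if ε ∈ FIRST(RHS), i.e. RHS ⇒* ε)
The right-hand side is ε (FIRST(ε) = { ε }), so the predict set is FOLLOW(X) = { $, '(', '-', 'b' }
PREDICT(X → ε) = { $, '(', '-', 'b' }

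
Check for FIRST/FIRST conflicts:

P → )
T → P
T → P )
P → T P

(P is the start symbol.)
FIRST sets of the non-terminals at (or reachable through a nullable prefix from) the front of some alternative:
  FIRST(T) = { ')' }
  FIRST(P) = { ')' }

Productions for P:
  P → ): FIRST = { ')' }
  P → T P: FIRST = { ')' }
Productions for T:
  T → P: FIRST = { ')' }
  T → P ): FIRST = { ')' }

Conflict for P: P → ) and P → T P
  Overlap: { ')' }
Conflict for T: T → P and T → P )
  Overlap: { ')' }

Answer: Yes. P → ')' / P → T P on { ')' }; T → P / T → P ')' on { ')' }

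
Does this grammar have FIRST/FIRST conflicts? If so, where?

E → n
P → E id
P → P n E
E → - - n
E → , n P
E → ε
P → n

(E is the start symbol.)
FIRST sets of the non-terminals at (or reachable through a nullable prefix from) the front of some alternative:
  FIRST(E) = { ',', '-', 'n', ε }
  FIRST(P) = { ',', '-', 'id', 'n' }

Productions for E:
  E → n: FIRST = { 'n' }
  E → - - n: FIRST = { '-' }
  E → , n P: FIRST = { ',' }
  E → ε: FIRST = { ε }
Productions for P:
  P → E id: FIRST = { ',', '-', 'id', 'n' }
  P → P n E: FIRST = { ',', '-', 'id', 'n' }
  P → n: FIRST = { 'n' }

Conflict for P: P → E id and P → P n E
  Overlap: { ',', '-', 'id', 'n' }
Conflict for P: P → E id and P → n
  Overlap: { 'n' }
Conflict for P: P → P n E and P → n
  Overlap: { 'n' }

Answer: Yes. P → E id / P → P n E on { ',', '-', 'id', 'n' }; P → E id / P → n on { 'n' }; P → P n E / P → n on { 'n' }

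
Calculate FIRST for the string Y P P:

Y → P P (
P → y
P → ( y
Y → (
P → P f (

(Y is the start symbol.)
{ '(', 'y' }

FIRST sets of the non-terminals involved (from the grammar, by fixed-point iteration):
  FIRST(Y) = { '(', 'y' }

To compute FIRST(Y P P), process the symbols left to right:
Symbol Y is a non-terminal. Add FIRST(Y) \ {ε} = { '(', 'y' }
Y is not nullable (ε ∉ FIRST(Y)), so stop here.
FIRST(Y P P) = { '(', 'y' }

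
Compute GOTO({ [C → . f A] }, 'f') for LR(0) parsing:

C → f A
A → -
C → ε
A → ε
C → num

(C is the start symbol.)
{ [A → . -], [A → .], [C → f . A] }

GOTO(I, 'f') = CLOSURE({ [A → αX.β] : [A → α.Xβ] ∈ I, X = 'f' })

Items with dot before 'f', with the dot advanced:
  [C → . f A] → [C → f . A]
Closure of the advanced items:
  [C → f . A] has the dot before A: add [A → . -], [A → .]

GOTO = { [A → . -], [A → .], [C → f . A] }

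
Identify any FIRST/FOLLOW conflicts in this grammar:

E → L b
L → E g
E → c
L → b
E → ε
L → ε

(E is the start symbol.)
Yes. E → L b with FOLLOW(E) on { 'g' }; L → E g with FOLLOW(L) on { 'b' }; L → b with FOLLOW(L) on { 'b' }

Nullable non-terminals: E, L.
FIRST sets used below: FIRST(L) = { 'b', 'c', 'g', ε }, FIRST(E) = { 'b', 'c', 'g', ε }

E: nullable alternative(s) E → ε; FOLLOW(E) = { $, 'g' }
  E → L b: FIRST \ {ε} = { 'b', 'c', 'g' } — overlaps FOLLOW(E) on { 'g' }: CONFLICT
  E → c: FIRST \ {ε} = { 'c' } — disjoint from FOLLOW(E)
  E → ε: FIRST \ {ε} = { } — this is the only nullable alternative, skip

L: nullable alternative(s) L → ε; FOLLOW(L) = { 'b' }
  L → E g: FIRST \ {ε} = { 'b', 'c', 'g' } — overlaps FOLLOW(L) on { 'b' }: CONFLICT
  L → b: FIRST \ {ε} = { 'b' } — overlaps FOLLOW(L) on { 'b' }: CONFLICT
  L → ε: FIRST \ {ε} = { } — this is the only nullable alternative, skip

So the grammar has 3 FIRST/FOLLOW conflicts (marked CONFLICT above).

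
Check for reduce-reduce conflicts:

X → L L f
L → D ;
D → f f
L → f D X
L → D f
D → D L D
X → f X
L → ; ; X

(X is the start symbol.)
No reduce-reduce conflicts

A reduce-reduce conflict occurs when an LR(0) state has two complete items [A → α .] and [B → β .] — both call for a reduction, and with no lookahead the parser cannot choose between them.

Augment with X' → X and build the canonical LR(0) collection (I0 = CLOSURE({[X' → . X]}), then GOTO on every symbol after a dot until no new states appear). It has 26 states:
  I0: { [D → . D L D], [D → . f f], [L → . ; ; X], [L → . D ;], [L → . D f], [L → . f D X], [X → . L L f], [X → . f X], [X' → . X] }  — shift
  I1: { [L → ; . ; X] }  — shift
  I2: { [D → . D L D], [D → . f f], [D → D . L D], [L → . ; ; X], [L → . D ;], [L → . D f], [L → . f D X], [L → D . ;], [L → D . f] }  — shift
  I3: { [D → . D L D], [D → . f f], [L → . ; ; X], [L → . D ;], [L → . D f], [L → . f D X], [X → L . L f] }  — shift
  I4: { [X' → X .] }  — accept
  I5: { [D → . D L D], [D → . f f], [D → f . f], [L → . ; ; X], [L → . D ;], [L → . D f], [L → . f D X], [L → f . D X], [X → . L L f], [X → . f X], [X → f . X] }  — shift
  I6: { [D → . D L D], [D → . f f], [D → D . L D], [L → . ; ; X], [L → . D ;], [L → . D f], [L → . f D X], [L → D . ;], [L → D . f], [L → f D . X], [X → . L L f], [X → . f X] }  — shift
  I7: { [X → f X .] }  — reduce
  I8: { [D → . D L D], [D → . f f], [D → f . f], [D → f f .], [L → . ; ; X], [L → . D ;], [L → . D f], [L → . f D X], [L → f . D X], [X → . L L f], [X → . f X], [X → f . X] }  — shift, reduce
  I9: { [L → ; . ; X], [L → D ; .] }  — shift, reduce
  I10: { [D → . D L D], [D → . f f], [D → D L . D], [L → . ; ; X], [L → . D ;], [L → . D f], [L → . f D X], [X → L . L f] }  — shift
  I11: { [L → f D X .] }  — reduce
  I12: { [D → . D L D], [D → . f f], [D → f . f], [L → . ; ; X], [L → . D ;], [L → . D f], [L → . f D X], [L → D f .], [L → f . D X], [X → . L L f], [X → . f X], [X → f . X] }  — shift, reduce
  I13: { [D → . D L D], [D → . f f], [D → D . L D], [D → D L D .], [L → . ; ; X], [L → . D ;], [L → . D f], [L → . f D X], [L → D . ;], [L → D . f] }  — shift, reduce
  I14: { [X → L L . f] }  — shift
  I15: { [D → . D L D], [D → . f f], [D → f . f], [L → f . D X] }  — shift
  I16: { [D → . D L D], [D → . f f], [D → D . L D], [L → . ; ; X], [L → . D ;], [L → . D f], [L → . f D X], [L → f D . X], [X → . L L f], [X → . f X] }  — shift
  I17: { [D → f . f], [D → f f .] }  — shift, reduce
  I18: { [D → f f .] }  — reduce
  I19: { [X → L L f .] }  — reduce
  I20: { [D → . D L D], [D → . f f], [D → D L . D] }  — shift
  I21: { [D → . D L D], [D → . f f], [D → f . f], [L → D f .], [L → f . D X] }  — shift, reduce
  I22: { [D → . D L D], [D → . f f], [D → D . L D], [D → D L D .], [L → . ; ; X], [L → . D ;], [L → . D f], [L → . f D X] }  — shift, reduce
  I23: { [D → f . f] }  — shift
  I24: { [D → . D L D], [D → . f f], [L → . ; ; X], [L → . D ;], [L → . D f], [L → . f D X], [L → ; ; . X], [X → . L L f], [X → . f X] }  — shift
  I25: { [L → ; ; X .] }  — reduce

No state contains more than one complete item.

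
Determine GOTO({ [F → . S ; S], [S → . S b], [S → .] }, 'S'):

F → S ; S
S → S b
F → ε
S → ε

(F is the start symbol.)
GOTO(I, 'S') = CLOSURE({ [A → αX.β] : [A → α.Xβ] ∈ I, X = 'S' })

Items with dot before 'S', with the dot advanced:
  [F → . S ; S] → [F → S . ; S]
  [S → . S b] → [S → S . b]
Closure adds nothing (no advanced item has the dot before a non-terminal).

GOTO = { [F → S . ; S], [S → S . b] }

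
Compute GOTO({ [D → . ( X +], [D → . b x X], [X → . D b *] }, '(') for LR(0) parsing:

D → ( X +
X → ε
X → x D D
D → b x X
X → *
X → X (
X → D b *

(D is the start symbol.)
GOTO(I, '(') = CLOSURE({ [A → αX.β] : [A → α.Xβ] ∈ I, X = '(' })

Items with dot before '(', with the dot advanced:
  [D → . ( X +] → [D → ( . X +]
Closure of the advanced items:
  [D → ( . X +] has the dot before X: add [X → .], [X → . x D D], [X → . *], [X → . X (], [X → . D b *]
  [X → . D b *] has the dot before D: add [D → . ( X +], [D → . b x X]

GOTO = { [D → ( . X +], [D → . ( X +], [D → . b x X], [X → . *], [X → . D b *], [X → . X (], [X → . x D D], [X → .] }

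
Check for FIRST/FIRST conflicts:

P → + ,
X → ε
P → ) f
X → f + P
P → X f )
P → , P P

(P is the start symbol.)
No FIRST/FIRST conflicts.

A FIRST/FIRST conflict occurs when two productions N → α and N → β for the same non-terminal have FIRST(α) ∩ FIRST(β) ≠ ∅ (with ε ∈ FIRST of a nullable right-hand side, so two nullable alternatives also conflict).

FIRST sets of the non-terminals at (or reachable through a nullable prefix from) the front of some alternative:
  FIRST(X) = { 'f', ε }

Productions for P:
  P → + ,: FIRST = { '+' }
  P → ) f: FIRST = { ')' }
  P → X f ): FIRST = { 'f' }
  P → , P P: FIRST = { ',' }
Productions for X:
  X → ε: FIRST = { ε }
  X → f + P: FIRST = { 'f' }

All alternatives of each non-terminal have pairwise disjoint FIRST sets.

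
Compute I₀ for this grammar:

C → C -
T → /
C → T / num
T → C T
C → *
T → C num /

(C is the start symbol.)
{ [C → . *], [C → . C -], [C → . T / num], [C' → . C], [T → . /], [T → . C T], [T → . C num /] }

First, augment the grammar with C' → C
I₀ = CLOSURE({ [C' → . C] }):
  [C' → . C] has the dot before C: add [C → . C -], [C → . T / num], [C → . *]
  [C → . T / num] has the dot before T: add [T → . /], [T → . C T], [T → . C num /]
No further items can be added.

I₀ = { [C → . *], [C → . C -], [C → . T / num], [C' → . C], [T → . /], [T → . C T], [T → . C num /] }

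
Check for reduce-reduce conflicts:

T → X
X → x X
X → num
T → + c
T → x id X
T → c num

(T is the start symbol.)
No reduce-reduce conflicts

A reduce-reduce conflict occurs when an LR(0) state has two complete items [A → α .] and [B → β .] — both call for a reduction, and with no lookahead the parser cannot choose between them.

Augment with T' → T and build the canonical LR(0) collection (I0 = CLOSURE({[T' → . T]}), then GOTO on every symbol after a dot until no new states appear). It has 13 states:
  I0: { [T → . + c], [T → . X], [T → . c num], [T → . x id X], [T' → . T], [X → . num], [X → . x X] }  — shift
  I1: { [T → + . c] }  — shift
  I2: { [T' → T .] }  — accept
  I3: { [T → X .] }  — reduce
  I4: { [T → c . num] }  — shift
  I5: { [X → num .] }  — reduce
  I6: { [T → x . id X], [X → . num], [X → . x X], [X → x . X] }  — shift
  I7: { [X → x X .] }  — reduce
  I8: { [T → x id . X], [X → . num], [X → . x X] }  — shift
  I9: { [X → . num], [X → . x X], [X → x . X] }  — shift
  I10: { [T → x id X .] }  — reduce
  I11: { [T → c num .] }  — reduce
  I12: { [T → + c .] }  — reduce

No state contains more than one complete item.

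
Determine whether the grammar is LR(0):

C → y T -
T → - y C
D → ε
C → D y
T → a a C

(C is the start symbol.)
Augment with C' → C and build the canonical LR(0) collection (I0 = CLOSURE({[C' → . C]}), then GOTO on every symbol after a dot until no new states appear). It has 13 states:
  I0: { [C → . D y], [C → . y T -], [C' → . C], [D → .] }  — shift, reduce
  I1: { [C' → C .] }  — accept
  I2: { [C → D . y] }  — shift
  I3: { [C → y . T -], [T → . - y C], [T → . a a C] }  — shift
  I4: { [T → - . y C] }  — shift
  I5: { [C → y T . -] }  — shift
  I6: { [T → a . a C] }  — shift
  I7: { [C → . D y], [C → . y T -], [D → .], [T → a a . C] }  — shift, reduce
  I8: { [T → a a C .] }  — reduce
  I9: { [C → y T - .] }  — reduce
  I10: { [C → . D y], [C → . y T -], [D → .], [T → - y . C] }  — shift, reduce
  I11: { [T → - y C .] }  — reduce
  I12: { [C → D y .] }  — reduce

Conflict in state I0:
  Shift-reduce conflict between [D → .] and [C → . y T -]
So the grammar is NOT LR(0).

Answer: No. Shift-reduce conflict between [D → .] and [C → . y T -]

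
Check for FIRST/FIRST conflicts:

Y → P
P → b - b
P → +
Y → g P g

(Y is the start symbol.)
FIRST sets of the non-terminals at (or reachable through a nullable prefix from) the front of some alternative:
  FIRST(P) = { '+', 'b' }

Productions for Y:
  Y → P: FIRST = { '+', 'b' }
  Y → g P g: FIRST = { 'g' }
Productions for P:
  P → b - b: FIRST = { 'b' }
  P → +: FIRST = { '+' }

All alternatives of each non-terminal have pairwise disjoint FIRST sets.

Answer: No FIRST/FIRST conflicts.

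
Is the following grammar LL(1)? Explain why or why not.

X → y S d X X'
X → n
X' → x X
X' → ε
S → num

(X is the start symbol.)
No. Predict set conflict for X': { 'x' }

Relevant sets:
  FOLLOW(X') = { $, 'x' }

For X:
  PREDICT(X → y S d X X') = { 'y' }
  PREDICT(X → n) = { 'n' }
For X':
  PREDICT(X' → x X) = { 'x' }
  PREDICT(X' → ε) = { $, 'x' }
S has a single production, so nothing to check there.

Conflict found: Predict set conflict for X': { 'x' }
The grammar is NOT LL(1).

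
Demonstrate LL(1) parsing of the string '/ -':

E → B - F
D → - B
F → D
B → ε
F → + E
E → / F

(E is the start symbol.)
LL(1) parsing maintains a stack (initially the start symbol over $) and the input. At each step: if the stack top is a terminal, match it against the current input token; if it is a non-terminal N, replace it with the RHS of M[N, lookahead] (the unique production whose predict set contains the lookahead).

Stack is shown with the top on the left.

Stack  Input  Action
--------------------
E $    / - $  output E → / F
/ F $  / - $  match '/'
F $    - $    output F → D
D $    - $    output D → - B
- B $  - $    match '-'
B $    $      output B → ε
$      $      accept

The string is accepted.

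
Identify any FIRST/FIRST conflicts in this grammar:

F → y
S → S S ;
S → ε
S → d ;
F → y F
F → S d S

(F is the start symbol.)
FIRST sets of the non-terminals at (or reachable through a nullable prefix from) the front of some alternative:
  FIRST(S) = { ';', 'd', ε }

Productions for F:
  F → y: FIRST = { 'y' }
  F → y F: FIRST = { 'y' }
  F → S d S: FIRST = { ';', 'd' }
Productions for S:
  S → S S ;: FIRST = { ';', 'd' }
  S → ε: FIRST = { ε }
  S → d ;: FIRST = { 'd' }

Conflict for F: F → y and F → y F
  Overlap: { 'y' }
Conflict for S: S → S S ; and S → d ;
  Overlap: { 'd' }

Answer: Yes. F → y / F → y F on { 'y' }; S → S S ';' / S → d ';' on { 'd' }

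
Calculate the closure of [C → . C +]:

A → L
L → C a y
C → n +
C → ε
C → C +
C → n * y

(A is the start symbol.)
To compute CLOSURE, for each item [A → α.Bβ] where B is a non-terminal, add [B → .γ] for all productions B → γ; repeat for the newly added items until nothing changes.

Start with: [C → . C +]
  [C → . C +] has the dot before C: add [C → . n +], [C → .], [C → . n * y]
No further items can be added.

CLOSURE = { [C → . C +], [C → . n * y], [C → . n +], [C → .] }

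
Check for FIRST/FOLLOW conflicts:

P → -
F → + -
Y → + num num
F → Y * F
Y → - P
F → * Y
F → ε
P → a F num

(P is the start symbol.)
A FIRST/FOLLOW conflict occurs when a non-terminal N has a nullable alternative N → β (β ⇒* ε) and another alternative N → α with FIRST(α) ∩ FOLLOW(N) ≠ ∅: on such a lookahead the parser cannot decide between expanding α and letting N vanish via β.

Nullable non-terminals: F.
FIRST sets used below: FIRST(Y) = { '+', '-' }

F: nullable alternative(s) F → ε; FOLLOW(F) = { 'num' }
  F → + -: FIRST \ {ε} = { '+' } — disjoint from FOLLOW(F)
  F → Y * F: FIRST \ {ε} = { '+', '-' } — disjoint from FOLLOW(F)
  F → * Y: FIRST \ {ε} = { '*' } — disjoint from FOLLOW(F)
  F → ε: FIRST \ {ε} = { } — this is the only nullable alternative, skip

P, Y have no nullable alternative, so no FIRST/FOLLOW check is needed there.

No FIRST/FOLLOW conflicts found.

Answer: No FIRST/FOLLOW conflicts.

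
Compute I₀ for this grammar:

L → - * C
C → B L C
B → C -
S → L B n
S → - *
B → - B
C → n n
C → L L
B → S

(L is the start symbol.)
{ [L → . - * C], [L' → . L] }

First, augment the grammar with L' → L
I₀ = CLOSURE({ [L' → . L] }):
  [L' → . L] has the dot before L: add [L → . - * C]
No further items can be added.

I₀ = { [L → . - * C], [L' → . L] }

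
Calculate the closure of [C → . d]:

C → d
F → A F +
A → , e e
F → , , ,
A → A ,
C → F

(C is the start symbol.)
Start with: [C → . d]
The dot precedes the terminal d, so nothing is added.

CLOSURE = { [C → . d] }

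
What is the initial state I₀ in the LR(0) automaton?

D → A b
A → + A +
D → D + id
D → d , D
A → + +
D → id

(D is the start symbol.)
First, augment the grammar with D' → D
I₀ = CLOSURE({ [D' → . D] }):
  [D' → . D] has the dot before D: add [D → . A b], [D → . D + id], [D → . d , D], [D → . id]
  [D → . A b] has the dot before A: add [A → . + A +], [A → . + +]
No further items can be added.

I₀ = { [A → . + +], [A → . + A +], [D → . A b], [D → . D + id], [D → . d , D], [D → . id], [D' → . D] }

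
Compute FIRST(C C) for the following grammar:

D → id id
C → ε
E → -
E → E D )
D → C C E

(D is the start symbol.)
FIRST sets of the non-terminals involved (from the grammar, by fixed-point iteration):
  FIRST(C) = { ε }

To compute FIRST(C C), process the symbols left to right:
Symbol C is a non-terminal. Add FIRST(C) \ {ε} = { }
C is nullable (ε ∈ FIRST(C)), continue to the next symbol.
Symbol C is a non-terminal. Add FIRST(C) \ {ε} = { }
C is nullable (ε ∈ FIRST(C)), continue to the next symbol.
All symbols are nullable, so ε is in the result.
FIRST(C C) = { ε }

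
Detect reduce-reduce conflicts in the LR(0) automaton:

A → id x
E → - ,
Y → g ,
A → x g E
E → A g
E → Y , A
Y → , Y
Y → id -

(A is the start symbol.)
No reduce-reduce conflicts

A reduce-reduce conflict occurs when an LR(0) state has two complete items [A → α .] and [B → β .] — both call for a reduction, and with no lookahead the parser cannot choose between them.

Augment with A' → A and build the canonical LR(0) collection (I0 = CLOSURE({[A' → . A]}), then GOTO on every symbol after a dot until no new states appear). It has 21 states:
  I0: { [A → . id x], [A → . x g E], [A' → . A] }  — shift
  I1: { [A' → A .] }  — accept
  I2: { [A → id . x] }  — shift
  I3: { [A → x . g E] }  — shift
  I4: { [A → . id x], [A → . x g E], [A → x g . E], [E → . - ,], [E → . A g], [E → . Y , A], [Y → . , Y], [Y → . g ,], [Y → . id -] }  — shift
  I5: { [Y → , . Y], [Y → . , Y], [Y → . g ,], [Y → . id -] }  — shift
  I6: { [E → - . ,] }  — shift
  I7: { [E → A . g] }  — shift
  I8: { [A → x g E .] }  — reduce
  I9: { [E → Y . , A] }  — shift
  I10: { [Y → g . ,] }  — shift
  I11: { [A → id . x], [Y → id . -] }  — shift
  I12: { [Y → id - .] }  — reduce
  I13: { [A → id x .] }  — reduce
  I14: { [Y → g , .] }  — reduce
  I15: { [A → . id x], [A → . x g E], [E → Y , . A] }  — shift
  I16: { [E → Y , A .] }  — reduce
  I17: { [E → A g .] }  — reduce
  I18: { [E → - , .] }  — reduce
  I19: { [Y → , Y .] }  — reduce
  I20: { [Y → id . -] }  — shift

No state contains more than one complete item.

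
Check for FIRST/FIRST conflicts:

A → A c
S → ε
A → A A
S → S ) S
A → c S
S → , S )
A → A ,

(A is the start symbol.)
Yes. A → A c / A → A A on { 'c' }; A → A c / A → c S on { 'c' }; A → A c / A → A ',' on { 'c' }; A → A A / A → c S on { 'c' }; A → A A / A → A ',' on { 'c' }; A → c S / A → A ',' on { 'c' }; S → S ')' S / S → ',' S ')' on { ',' }

A FIRST/FIRST conflict occurs when two productions N → α and N → β for the same non-terminal have FIRST(α) ∩ FIRST(β) ≠ ∅ (with ε ∈ FIRST of a nullable right-hand side, so two nullable alternatives also conflict).

FIRST sets of the non-terminals at (or reachable through a nullable prefix from) the front of some alternative:
  FIRST(A) = { 'c' }
  FIRST(S) = { ')', ',', ε }

Productions for A:
  A → A c: FIRST = { 'c' }
  A → A A: FIRST = { 'c' }
  A → c S: FIRST = { 'c' }
  A → A ,: FIRST = { 'c' }
Productions for S:
  S → ε: FIRST = { ε }
  S → S ) S: FIRST = { ')', ',' }
  S → , S ): FIRST = { ',' }

Conflict for A: A → A c and A → A A
  Overlap: { 'c' }
Conflict for A: A → A c and A → c S
  Overlap: { 'c' }
Conflict for A: A → A c and A → A ,
  Overlap: { 'c' }
Conflict for A: A → A A and A → c S
  Overlap: { 'c' }
Conflict for A: A → A A and A → A ,
  Overlap: { 'c' }
Conflict for A: A → c S and A → A ,
  Overlap: { 'c' }
Conflict for S: S → S ) S and S → , S )
  Overlap: { ',' }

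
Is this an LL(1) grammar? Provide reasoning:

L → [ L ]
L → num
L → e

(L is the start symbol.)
For L:
  PREDICT(L → '[' L ']') = { '[' }
  PREDICT(L → num) = { 'num' }
  PREDICT(L → e) = { 'e' }

All predict sets are disjoint. The grammar IS LL(1).

Answer: Yes, the grammar is LL(1).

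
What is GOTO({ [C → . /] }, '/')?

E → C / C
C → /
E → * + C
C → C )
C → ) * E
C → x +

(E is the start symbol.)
GOTO(I, '/') = CLOSURE({ [A → αX.β] : [A → α.Xβ] ∈ I, X = '/' })

Items with dot before '/', with the dot advanced:
  [C → . /] → [C → / .]
Closure adds nothing (no advanced item has the dot before a non-terminal).

GOTO = { [C → / .] }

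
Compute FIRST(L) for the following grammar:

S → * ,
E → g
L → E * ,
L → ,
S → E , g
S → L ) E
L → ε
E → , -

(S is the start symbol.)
{ ',', 'g', ε }

To compute FIRST(L), examine every production with L on the left-hand side, reading each right-hand side left to right until a non-nullable symbol is reached.

FIRST sets of the other non-terminals involved (by the same procedure, iterated to a fixed point):
  FIRST(E) = { ',', 'g' }

From L → E * ,:
  - E is a non-terminal: add FIRST(E) \ {ε} = { ',', 'g' }
    E is not nullable, so stop
From L → ,:
  - ',' is a terminal: add ',' and stop
From L → ε:
  - ε-production, so ε ∈ FIRST(L)

Collecting: FIRST(L) = { ',', 'g', ε }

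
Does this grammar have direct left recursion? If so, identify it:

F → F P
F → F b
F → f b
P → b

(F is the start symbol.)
Direct left recursion occurs when N → N α for some non-terminal N (the right-hand side begins with the left-hand side itself).

F → F P: LEFT RECURSIVE (starts with F)
F → F b: LEFT RECURSIVE (starts with F)
F → f b: starts with f
P → b: starts with b

The grammar has direct left recursion on: F.

Answer: Yes, F is left-recursive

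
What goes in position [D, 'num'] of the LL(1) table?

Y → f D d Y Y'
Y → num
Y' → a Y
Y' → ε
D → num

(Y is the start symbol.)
To find M[D, 'num'], we find productions for D where 'num' is in the predict set (PREDICT(N → α) = (FIRST(α) \ {ε}) ∪ (FOLLOW(N) if α ⇒* ε)).

D → num: PREDICT = { 'num' }
  'num' is in predict set, so this production goes in M[D, 'num']

M[D, 'num'] = D → num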